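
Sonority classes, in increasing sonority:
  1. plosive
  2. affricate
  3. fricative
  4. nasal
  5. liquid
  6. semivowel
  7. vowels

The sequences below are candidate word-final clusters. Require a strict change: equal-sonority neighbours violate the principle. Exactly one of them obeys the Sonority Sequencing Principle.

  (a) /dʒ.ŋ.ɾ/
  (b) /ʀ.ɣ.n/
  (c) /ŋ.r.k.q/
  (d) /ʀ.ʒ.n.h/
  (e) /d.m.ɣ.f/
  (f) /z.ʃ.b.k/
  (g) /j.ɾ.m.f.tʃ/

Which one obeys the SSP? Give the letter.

(a) sonority 2-4-5: ill-formed.
(b) sonority 5-3-4: ill-formed.
(c) sonority 4-5-1-1: ill-formed.
(d) sonority 5-3-4-3: ill-formed.
(e) sonority 1-4-3-3: ill-formed.
(f) sonority 3-3-1-1: ill-formed.
(g) sonority 6-5-4-3-2: well-formed.

g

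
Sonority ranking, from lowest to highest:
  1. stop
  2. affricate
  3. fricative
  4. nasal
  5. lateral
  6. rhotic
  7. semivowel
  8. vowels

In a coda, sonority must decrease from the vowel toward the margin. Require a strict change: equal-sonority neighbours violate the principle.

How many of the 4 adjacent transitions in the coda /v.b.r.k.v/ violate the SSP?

/v/ — fricative, sonority 3.
/b/ — stop, sonority 1.
/r/ — rhotic, sonority 6.
/k/ — stop, sonority 1.
/v/ — fricative, sonority 3.
/v/→/b/: 3→1 (falls) — ok.
/b/→/r/: 1→6 (does not fall) — violation.
/r/→/k/: 6→1 (falls) — ok.
/k/→/v/: 1→3 (does not fall) — violation.

2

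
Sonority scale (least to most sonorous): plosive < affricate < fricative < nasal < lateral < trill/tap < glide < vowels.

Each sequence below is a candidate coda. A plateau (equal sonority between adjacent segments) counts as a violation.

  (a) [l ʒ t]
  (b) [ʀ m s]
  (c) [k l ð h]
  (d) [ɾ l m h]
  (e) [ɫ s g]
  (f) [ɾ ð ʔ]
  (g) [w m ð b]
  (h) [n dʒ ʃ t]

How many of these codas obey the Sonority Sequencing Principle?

(a) [l ʒ t]: profile 5-3-1 — obeys.
(b) [ʀ m s]: profile 6-4-3 — obeys.
(c) [k l ð h]: profile 1-5-3-3 — violates.
(d) [ɾ l m h]: profile 6-5-4-3 — obeys.
(e) [ɫ s g]: profile 5-3-1 — obeys.
(f) [ɾ ð ʔ]: profile 6-3-1 — obeys.
(g) [w m ð b]: profile 7-4-3-1 — obeys.
(h) [n dʒ ʃ t]: profile 4-2-3-1 — violates.

6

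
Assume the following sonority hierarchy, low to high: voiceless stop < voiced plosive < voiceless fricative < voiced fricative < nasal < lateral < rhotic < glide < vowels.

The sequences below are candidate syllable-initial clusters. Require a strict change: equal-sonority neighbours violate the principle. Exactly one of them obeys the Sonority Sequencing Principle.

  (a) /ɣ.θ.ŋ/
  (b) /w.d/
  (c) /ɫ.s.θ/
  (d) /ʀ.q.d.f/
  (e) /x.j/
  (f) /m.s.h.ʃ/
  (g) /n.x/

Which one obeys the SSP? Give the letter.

e

(a) 4-3-5 → violates
(b) 8-2 → violates
(c) 6-3-3 → violates
(d) 7-1-2-3 → violates
(e) 3-8 → obeys
(f) 5-3-3-3 → violates
(g) 5-3 → violates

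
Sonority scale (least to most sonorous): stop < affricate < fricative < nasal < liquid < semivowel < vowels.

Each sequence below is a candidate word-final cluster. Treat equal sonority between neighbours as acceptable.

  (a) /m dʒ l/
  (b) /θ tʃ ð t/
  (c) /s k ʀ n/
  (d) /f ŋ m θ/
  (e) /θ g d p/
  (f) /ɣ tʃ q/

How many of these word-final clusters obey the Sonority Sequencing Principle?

(a) 4-2-5 → violates
(b) 3-2-3-1 → violates
(c) 3-1-5-4 → violates
(d) 3-4-4-3 → violates
(e) 3-1-1-1 → obeys
(f) 3-2-1 → obeys

2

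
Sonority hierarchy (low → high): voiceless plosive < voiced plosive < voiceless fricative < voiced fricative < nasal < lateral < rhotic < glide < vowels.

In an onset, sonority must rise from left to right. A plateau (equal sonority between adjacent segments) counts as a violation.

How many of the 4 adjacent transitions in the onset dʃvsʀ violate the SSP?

1

/d/ is a voiced plosive (sonority 2).
/ʃ/ is a voiceless fricative (sonority 3).
/v/ is a voiced fricative (sonority 4).
/s/ is a voiceless fricative (sonority 3).
/ʀ/ is a rhotic (sonority 7).
/d/→/ʃ/: 2→3 (rises) — ok.
/ʃ/→/v/: 3→4 (rises) — ok.
/v/→/s/: 4→3 (does not rise) — violation.
/s/→/ʀ/: 3→7 (rises) — ok.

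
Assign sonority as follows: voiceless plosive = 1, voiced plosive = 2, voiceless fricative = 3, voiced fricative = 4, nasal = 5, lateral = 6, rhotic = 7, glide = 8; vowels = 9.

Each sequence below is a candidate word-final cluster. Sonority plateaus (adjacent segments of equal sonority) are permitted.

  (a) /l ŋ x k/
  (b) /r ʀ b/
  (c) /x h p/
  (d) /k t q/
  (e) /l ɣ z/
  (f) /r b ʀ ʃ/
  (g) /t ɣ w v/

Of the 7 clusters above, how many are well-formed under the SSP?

5

(a) /l ŋ x k/: profile 6-5-3-1 — obeys.
(b) /r ʀ b/: profile 7-7-2 — obeys.
(c) /x h p/: profile 3-3-1 — obeys.
(d) /k t q/: profile 1-1-1 — obeys.
(e) /l ɣ z/: profile 6-4-4 — obeys.
(f) /r b ʀ ʃ/: profile 7-2-7-3 — violates.
(g) /t ɣ w v/: profile 1-4-8-4 — violates.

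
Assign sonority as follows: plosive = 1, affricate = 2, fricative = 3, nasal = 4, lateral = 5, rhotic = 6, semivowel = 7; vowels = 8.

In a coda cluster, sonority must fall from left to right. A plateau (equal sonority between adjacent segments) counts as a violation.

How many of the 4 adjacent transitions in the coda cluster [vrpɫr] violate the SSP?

3

/v/: fricative = 3.
/r/: rhotic = 6.
/p/: plosive = 1.
/ɫ/: lateral = 5.
/r/: rhotic = 6.
/v/→/r/: 3→6 (does not fall) — violation.
/r/→/p/: 6→1 (falls) — ok.
/p/→/ɫ/: 1→5 (does not fall) — violation.
/ɫ/→/r/: 5→6 (does not fall) — violation.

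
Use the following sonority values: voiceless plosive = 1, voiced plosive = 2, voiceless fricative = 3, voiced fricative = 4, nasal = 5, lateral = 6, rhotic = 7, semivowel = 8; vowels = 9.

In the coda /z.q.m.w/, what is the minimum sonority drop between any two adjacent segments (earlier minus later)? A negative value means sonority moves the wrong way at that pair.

-4

/z/ — voiced fricative, sonority 4.
/q/ — voiceless plosive, sonority 1.
/m/ — nasal, sonority 5.
/w/ — semivowel, sonority 8.
/z/→/q/: change +3.
/q/→/m/: change -4.
/m/→/w/: change -3.
Minimum = -4.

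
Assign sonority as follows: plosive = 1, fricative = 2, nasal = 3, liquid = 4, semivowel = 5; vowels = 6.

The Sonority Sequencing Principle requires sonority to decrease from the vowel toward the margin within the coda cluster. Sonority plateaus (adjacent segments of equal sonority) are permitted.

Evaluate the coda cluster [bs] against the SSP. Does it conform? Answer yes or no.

no

/b/: plosive = 1.
/s/: fricative = 2.
The profile is 1-2. Between /b/ (1) and /s/ (2) sonority does not fall, so the cluster violates the SSP.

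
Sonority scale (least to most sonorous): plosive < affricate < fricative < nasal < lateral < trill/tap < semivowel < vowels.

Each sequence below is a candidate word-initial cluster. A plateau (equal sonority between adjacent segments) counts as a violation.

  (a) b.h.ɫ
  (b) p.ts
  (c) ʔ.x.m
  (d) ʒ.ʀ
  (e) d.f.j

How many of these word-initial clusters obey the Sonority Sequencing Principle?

(a) b.h.ɫ: profile 1-3-5 — obeys.
(b) p.ts: profile 1-2 — obeys.
(c) ʔ.x.m: profile 1-3-4 — obeys.
(d) ʒ.ʀ: profile 3-6 — obeys.
(e) d.f.j: profile 1-3-7 — obeys.

5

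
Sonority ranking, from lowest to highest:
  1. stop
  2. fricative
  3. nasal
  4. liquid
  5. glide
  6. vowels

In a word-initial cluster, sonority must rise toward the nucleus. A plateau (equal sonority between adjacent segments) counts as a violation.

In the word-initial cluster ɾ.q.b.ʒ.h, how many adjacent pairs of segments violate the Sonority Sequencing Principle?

/ɾ/: liquid = 4.
/q/: stop = 1.
/b/: stop = 1.
/ʒ/: fricative = 2.
/h/: fricative = 2.
/ɾ/→/q/: 4→1 (does not rise) — violation.
/q/→/b/: 1→1 (plateau) — violation.
/b/→/ʒ/: 1→2 (rises) — ok.
/ʒ/→/h/: 2→2 (plateau) — violation.

3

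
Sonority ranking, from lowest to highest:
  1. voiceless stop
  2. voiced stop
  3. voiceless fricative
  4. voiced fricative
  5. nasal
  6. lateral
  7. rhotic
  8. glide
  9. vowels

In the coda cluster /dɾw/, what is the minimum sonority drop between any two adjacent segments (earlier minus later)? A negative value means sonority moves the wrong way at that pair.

-5

/d/: voiced stop = 2.
/ɾ/: rhotic = 7.
/w/: glide = 8.
/d/→/ɾ/: change -5.
/ɾ/→/w/: change -1.
Minimum = -5.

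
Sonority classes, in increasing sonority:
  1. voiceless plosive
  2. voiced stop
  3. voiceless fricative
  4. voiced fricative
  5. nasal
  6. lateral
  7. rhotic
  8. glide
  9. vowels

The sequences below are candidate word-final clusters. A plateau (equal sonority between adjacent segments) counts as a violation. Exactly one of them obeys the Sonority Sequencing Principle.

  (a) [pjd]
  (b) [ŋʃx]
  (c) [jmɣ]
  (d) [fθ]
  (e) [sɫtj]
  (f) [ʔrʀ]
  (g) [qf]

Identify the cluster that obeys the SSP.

(a) [pjd]: profile 1-8-2 — violates.
(b) [ŋʃx]: profile 5-3-3 — violates.
(c) [jmɣ]: profile 8-5-4 — obeys.
(d) [fθ]: profile 3-3 — violates.
(e) [sɫtj]: profile 3-6-1-8 — violates.
(f) [ʔrʀ]: profile 1-7-7 — violates.
(g) [qf]: profile 1-3 — violates.

c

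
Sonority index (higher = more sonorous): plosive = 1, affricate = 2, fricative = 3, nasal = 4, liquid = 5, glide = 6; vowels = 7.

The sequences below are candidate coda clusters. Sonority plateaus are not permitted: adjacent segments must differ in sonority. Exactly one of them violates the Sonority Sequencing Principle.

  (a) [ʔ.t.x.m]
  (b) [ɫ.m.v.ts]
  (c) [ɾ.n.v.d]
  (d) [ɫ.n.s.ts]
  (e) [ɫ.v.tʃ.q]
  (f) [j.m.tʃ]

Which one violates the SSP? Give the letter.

a

(a) [ʔ.t.x.m]: profile 1-1-3-4 — violates.
(b) [ɫ.m.v.ts]: profile 5-4-3-2 — obeys.
(c) [ɾ.n.v.d]: profile 5-4-3-1 — obeys.
(d) [ɫ.n.s.ts]: profile 5-4-3-2 — obeys.
(e) [ɫ.v.tʃ.q]: profile 5-3-2-1 — obeys.
(f) [j.m.tʃ]: profile 6-4-2 — obeys.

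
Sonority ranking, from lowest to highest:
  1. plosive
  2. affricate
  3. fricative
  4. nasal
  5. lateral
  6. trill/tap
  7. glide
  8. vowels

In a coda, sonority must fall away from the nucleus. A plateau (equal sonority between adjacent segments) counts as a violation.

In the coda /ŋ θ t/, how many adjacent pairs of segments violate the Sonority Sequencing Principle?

0

/ŋ/: nasal = 4.
/θ/: fricative = 3.
/t/: plosive = 1.
/ŋ/→/θ/: 4→3 (falls) — ok.
/θ/→/t/: 3→1 (falls) — ok.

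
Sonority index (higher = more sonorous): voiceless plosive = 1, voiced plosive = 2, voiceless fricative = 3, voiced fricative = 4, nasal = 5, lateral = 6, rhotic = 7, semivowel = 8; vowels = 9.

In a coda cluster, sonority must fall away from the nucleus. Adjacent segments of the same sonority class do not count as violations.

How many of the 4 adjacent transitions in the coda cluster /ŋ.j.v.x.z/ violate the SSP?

/ŋ/ is a nasal (sonority 5).
/j/ is a semivowel (sonority 8).
/v/ is a voiced fricative (sonority 4).
/x/ is a voiceless fricative (sonority 3).
/z/ is a voiced fricative (sonority 4).
/ŋ/→/j/: 5→8 (does not fall) — violation.
/j/→/v/: 8→4 (falls) — ok.
/v/→/x/: 4→3 (falls) — ok.
/x/→/z/: 3→4 (does not fall) — violation.

2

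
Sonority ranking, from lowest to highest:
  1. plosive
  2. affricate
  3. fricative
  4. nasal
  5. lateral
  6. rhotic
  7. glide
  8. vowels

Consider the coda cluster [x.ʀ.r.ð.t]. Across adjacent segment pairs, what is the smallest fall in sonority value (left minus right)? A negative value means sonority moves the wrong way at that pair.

/x/ — fricative, sonority 3.
/ʀ/ — rhotic, sonority 6.
/r/ — rhotic, sonority 6.
/ð/ — fricative, sonority 3.
/t/ — plosive, sonority 1.
/x/→/ʀ/: change -3.
/ʀ/→/r/: change +0.
/r/→/ð/: change +3.
/ð/→/t/: change +2.
Minimum = -3.

-3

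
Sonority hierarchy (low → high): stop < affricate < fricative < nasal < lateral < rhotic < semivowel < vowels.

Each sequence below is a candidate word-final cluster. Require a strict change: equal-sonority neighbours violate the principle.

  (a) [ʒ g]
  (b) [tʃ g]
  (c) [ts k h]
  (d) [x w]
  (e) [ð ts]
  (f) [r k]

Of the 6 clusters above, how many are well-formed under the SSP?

(a) 3-1 → obeys
(b) 2-1 → obeys
(c) 2-1-3 → violates
(d) 3-7 → violates
(e) 3-2 → obeys
(f) 6-1 → obeys

4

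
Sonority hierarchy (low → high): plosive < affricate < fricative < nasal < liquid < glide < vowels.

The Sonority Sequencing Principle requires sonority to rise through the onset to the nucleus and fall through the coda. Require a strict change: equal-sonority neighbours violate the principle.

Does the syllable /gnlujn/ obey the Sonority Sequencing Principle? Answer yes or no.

yes

Onset: /g/ is a plosive (sonority 1), /n/ is a nasal (sonority 4), /l/ is a liquid (sonority 5); then the nucleus /u/ (sonority 7).
Onset profile 1-4-5-7 — rises to the nucleus.
Coda: /j/ is a glide (sonority 6), /n/ is a nasal (sonority 4).
Coda profile 7-6-4 — falls from the nucleus.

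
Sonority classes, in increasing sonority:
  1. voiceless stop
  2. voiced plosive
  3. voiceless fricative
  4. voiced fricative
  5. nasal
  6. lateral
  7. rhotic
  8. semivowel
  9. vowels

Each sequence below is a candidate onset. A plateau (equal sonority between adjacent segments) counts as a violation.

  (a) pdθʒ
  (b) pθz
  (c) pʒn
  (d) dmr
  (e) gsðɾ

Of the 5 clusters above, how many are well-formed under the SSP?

5

(a) pdθʒ: profile 1-2-3-4 — obeys.
(b) pθz: profile 1-3-4 — obeys.
(c) pʒn: profile 1-4-5 — obeys.
(d) dmr: profile 2-5-7 — obeys.
(e) gsðɾ: profile 2-3-4-7 — obeys.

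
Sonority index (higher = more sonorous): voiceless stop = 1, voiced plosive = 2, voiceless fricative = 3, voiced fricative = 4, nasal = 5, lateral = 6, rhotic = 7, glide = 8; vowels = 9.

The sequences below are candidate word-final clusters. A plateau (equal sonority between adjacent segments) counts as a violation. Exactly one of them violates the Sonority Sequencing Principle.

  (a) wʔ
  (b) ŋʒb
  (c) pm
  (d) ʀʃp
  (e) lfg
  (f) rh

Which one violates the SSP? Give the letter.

(a) sonority 8-1: well-formed.
(b) sonority 5-4-2: well-formed.
(c) sonority 1-5: ill-formed.
(d) sonority 7-3-1: well-formed.
(e) sonority 6-3-2: well-formed.
(f) sonority 7-3: well-formed.

c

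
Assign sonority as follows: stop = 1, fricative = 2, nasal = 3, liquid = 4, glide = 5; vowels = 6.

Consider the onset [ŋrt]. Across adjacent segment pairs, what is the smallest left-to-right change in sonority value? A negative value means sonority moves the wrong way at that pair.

/ŋ/: nasal = 3.
/r/: liquid = 4.
/t/: stop = 1.
/ŋ/→/r/: change +1.
/r/→/t/: change -3.
Minimum = -3.

-3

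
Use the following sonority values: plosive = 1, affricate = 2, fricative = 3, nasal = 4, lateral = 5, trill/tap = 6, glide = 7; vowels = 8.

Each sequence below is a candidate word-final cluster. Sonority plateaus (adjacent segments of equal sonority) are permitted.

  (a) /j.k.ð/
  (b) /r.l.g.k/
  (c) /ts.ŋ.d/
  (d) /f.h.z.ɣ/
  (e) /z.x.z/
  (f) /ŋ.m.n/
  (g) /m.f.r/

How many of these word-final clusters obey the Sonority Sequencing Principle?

(a) sonority 7-1-3: ill-formed.
(b) sonority 6-5-1-1: well-formed.
(c) sonority 2-4-1: ill-formed.
(d) sonority 3-3-3-3: well-formed.
(e) sonority 3-3-3: well-formed.
(f) sonority 4-4-4: well-formed.
(g) sonority 4-3-6: ill-formed.

4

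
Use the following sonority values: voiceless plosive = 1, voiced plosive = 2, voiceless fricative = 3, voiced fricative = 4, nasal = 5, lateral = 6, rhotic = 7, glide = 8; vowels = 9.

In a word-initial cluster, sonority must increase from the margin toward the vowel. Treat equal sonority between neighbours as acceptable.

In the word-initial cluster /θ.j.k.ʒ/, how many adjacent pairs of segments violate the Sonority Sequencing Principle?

1

/θ/ — voiceless fricative, sonority 3.
/j/ — glide, sonority 8.
/k/ — voiceless plosive, sonority 1.
/ʒ/ — voiced fricative, sonority 4.
/θ/→/j/: 3→8 (rises) — ok.
/j/→/k/: 8→1 (does not rise) — violation.
/k/→/ʒ/: 1→4 (rises) — ok.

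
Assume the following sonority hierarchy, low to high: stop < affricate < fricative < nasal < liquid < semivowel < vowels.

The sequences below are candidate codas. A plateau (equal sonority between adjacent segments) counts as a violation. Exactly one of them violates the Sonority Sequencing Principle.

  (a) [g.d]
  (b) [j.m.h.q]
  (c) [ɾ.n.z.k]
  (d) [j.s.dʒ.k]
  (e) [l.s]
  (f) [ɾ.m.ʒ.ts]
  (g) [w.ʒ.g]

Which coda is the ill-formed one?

a

(a) [g.d]: profile 1-1 — violates.
(b) [j.m.h.q]: profile 6-4-3-1 — obeys.
(c) [ɾ.n.z.k]: profile 5-4-3-1 — obeys.
(d) [j.s.dʒ.k]: profile 6-3-2-1 — obeys.
(e) [l.s]: profile 5-3 — obeys.
(f) [ɾ.m.ʒ.ts]: profile 5-4-3-2 — obeys.
(g) [w.ʒ.g]: profile 6-3-1 — obeys.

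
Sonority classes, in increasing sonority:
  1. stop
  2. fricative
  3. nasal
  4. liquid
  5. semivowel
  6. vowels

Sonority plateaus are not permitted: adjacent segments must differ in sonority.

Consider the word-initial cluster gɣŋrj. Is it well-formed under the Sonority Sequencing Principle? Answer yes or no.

/g/: stop = 1.
/ɣ/: fricative = 2.
/ŋ/: nasal = 3.
/r/: liquid = 4.
/j/: semivowel = 5.
The profile 1-2-3-4-5 strictly rises, so the word-initial cluster satisfies the SSP.

yes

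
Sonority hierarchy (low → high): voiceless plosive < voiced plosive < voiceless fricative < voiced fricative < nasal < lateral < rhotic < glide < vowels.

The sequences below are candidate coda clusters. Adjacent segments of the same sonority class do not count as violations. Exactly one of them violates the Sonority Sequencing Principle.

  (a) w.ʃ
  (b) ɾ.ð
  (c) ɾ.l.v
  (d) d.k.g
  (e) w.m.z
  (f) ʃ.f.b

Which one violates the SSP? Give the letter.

(a) w.ʃ: profile 8-3 — obeys.
(b) ɾ.ð: profile 7-4 — obeys.
(c) ɾ.l.v: profile 7-6-4 — obeys.
(d) d.k.g: profile 2-1-2 — violates.
(e) w.m.z: profile 8-5-4 — obeys.
(f) ʃ.f.b: profile 3-3-2 — obeys.

d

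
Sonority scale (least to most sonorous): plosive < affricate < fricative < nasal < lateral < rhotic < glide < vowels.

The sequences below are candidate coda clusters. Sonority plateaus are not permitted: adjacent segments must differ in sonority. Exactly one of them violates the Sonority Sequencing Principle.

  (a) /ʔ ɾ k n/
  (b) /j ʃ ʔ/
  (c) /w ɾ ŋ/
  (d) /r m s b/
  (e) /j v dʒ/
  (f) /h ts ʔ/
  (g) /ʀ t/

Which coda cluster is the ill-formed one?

a

(a) sonority 1-6-1-4: ill-formed.
(b) sonority 7-3-1: well-formed.
(c) sonority 7-6-4: well-formed.
(d) sonority 6-4-3-1: well-formed.
(e) sonority 7-3-2: well-formed.
(f) sonority 3-2-1: well-formed.
(g) sonority 6-1: well-formed.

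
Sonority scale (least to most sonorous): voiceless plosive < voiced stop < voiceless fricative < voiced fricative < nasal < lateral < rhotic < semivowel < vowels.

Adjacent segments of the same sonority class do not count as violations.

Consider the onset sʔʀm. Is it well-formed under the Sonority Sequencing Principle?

no

/s/ is a voiceless fricative (sonority 3).
/ʔ/ is a voiceless plosive (sonority 1).
/ʀ/ is a rhotic (sonority 7).
/m/ is a nasal (sonority 5).
The profile is 3-1-7-5. Between /s/ (3) and /ʔ/ (1) sonority does not rise, so the cluster violates the SSP.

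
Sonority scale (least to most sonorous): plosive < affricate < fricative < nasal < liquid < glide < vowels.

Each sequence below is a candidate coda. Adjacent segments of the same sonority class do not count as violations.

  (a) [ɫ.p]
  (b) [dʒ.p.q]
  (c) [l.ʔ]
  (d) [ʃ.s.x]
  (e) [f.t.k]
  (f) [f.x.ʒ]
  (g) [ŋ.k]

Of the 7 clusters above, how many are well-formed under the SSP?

7

(a) [ɫ.p]: profile 5-1 — obeys.
(b) [dʒ.p.q]: profile 2-1-1 — obeys.
(c) [l.ʔ]: profile 5-1 — obeys.
(d) [ʃ.s.x]: profile 3-3-3 — obeys.
(e) [f.t.k]: profile 3-1-1 — obeys.
(f) [f.x.ʒ]: profile 3-3-3 — obeys.
(g) [ŋ.k]: profile 4-1 — obeys.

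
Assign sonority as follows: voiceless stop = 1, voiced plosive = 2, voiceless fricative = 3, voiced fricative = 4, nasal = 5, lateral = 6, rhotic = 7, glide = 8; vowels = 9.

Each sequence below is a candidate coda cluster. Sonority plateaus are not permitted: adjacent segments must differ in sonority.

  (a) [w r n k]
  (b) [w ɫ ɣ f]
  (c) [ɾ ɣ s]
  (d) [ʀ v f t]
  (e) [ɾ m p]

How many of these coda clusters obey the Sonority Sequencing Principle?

(a) 8-7-5-1 → obeys
(b) 8-6-4-3 → obeys
(c) 7-4-3 → obeys
(d) 7-4-3-1 → obeys
(e) 7-5-1 → obeys

5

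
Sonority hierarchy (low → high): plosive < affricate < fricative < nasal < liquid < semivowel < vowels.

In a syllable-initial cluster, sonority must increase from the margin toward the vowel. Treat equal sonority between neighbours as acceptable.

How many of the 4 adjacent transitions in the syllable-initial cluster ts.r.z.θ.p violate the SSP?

/ts/ is an affricate (sonority 2).
/r/ is a liquid (sonority 5).
/z/ is a fricative (sonority 3).
/θ/ is a fricative (sonority 3).
/p/ is a plosive (sonority 1).
/ts/→/r/: 2→5 (rises) — ok.
/r/→/z/: 5→3 (does not rise) — violation.
/z/→/θ/: 3→3 (plateau, allowed) — ok.
/θ/→/p/: 3→1 (does not rise) — violation.

2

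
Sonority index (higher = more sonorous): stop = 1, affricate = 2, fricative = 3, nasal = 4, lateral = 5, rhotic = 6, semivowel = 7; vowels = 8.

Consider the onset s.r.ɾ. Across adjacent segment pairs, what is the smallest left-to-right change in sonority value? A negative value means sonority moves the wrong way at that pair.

0

/s/: fricative = 3.
/r/: rhotic = 6.
/ɾ/: rhotic = 6.
/s/→/r/: change +3.
/r/→/ɾ/: change +0.
Minimum = 0.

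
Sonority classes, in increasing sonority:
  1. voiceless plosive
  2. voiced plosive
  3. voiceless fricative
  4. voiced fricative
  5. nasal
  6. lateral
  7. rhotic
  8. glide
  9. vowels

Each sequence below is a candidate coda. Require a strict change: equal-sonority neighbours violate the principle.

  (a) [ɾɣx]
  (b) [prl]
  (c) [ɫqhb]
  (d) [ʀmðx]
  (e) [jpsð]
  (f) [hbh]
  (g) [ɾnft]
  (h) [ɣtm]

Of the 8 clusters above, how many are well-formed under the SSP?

(a) sonority 7-4-3: well-formed.
(b) sonority 1-7-6: ill-formed.
(c) sonority 6-1-3-2: ill-formed.
(d) sonority 7-5-4-3: well-formed.
(e) sonority 8-1-3-4: ill-formed.
(f) sonority 3-2-3: ill-formed.
(g) sonority 7-5-3-1: well-formed.
(h) sonority 4-1-5: ill-formed.

3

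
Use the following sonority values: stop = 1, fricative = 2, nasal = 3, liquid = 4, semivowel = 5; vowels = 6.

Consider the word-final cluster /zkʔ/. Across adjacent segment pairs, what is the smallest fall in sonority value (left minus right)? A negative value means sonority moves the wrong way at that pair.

/z/ is a fricative (sonority 2).
/k/ is a stop (sonority 1).
/ʔ/ is a stop (sonority 1).
/z/→/k/: change +1.
/k/→/ʔ/: change +0.
Minimum = 0.

0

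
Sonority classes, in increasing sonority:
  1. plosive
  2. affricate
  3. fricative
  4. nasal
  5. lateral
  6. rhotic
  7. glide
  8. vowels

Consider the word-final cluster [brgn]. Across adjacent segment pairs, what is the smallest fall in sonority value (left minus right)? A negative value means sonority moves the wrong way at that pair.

/b/ — plosive, sonority 1.
/r/ — rhotic, sonority 6.
/g/ — plosive, sonority 1.
/n/ — nasal, sonority 4.
/b/→/r/: change -5.
/r/→/g/: change +5.
/g/→/n/: change -3.
Minimum = -5.

-5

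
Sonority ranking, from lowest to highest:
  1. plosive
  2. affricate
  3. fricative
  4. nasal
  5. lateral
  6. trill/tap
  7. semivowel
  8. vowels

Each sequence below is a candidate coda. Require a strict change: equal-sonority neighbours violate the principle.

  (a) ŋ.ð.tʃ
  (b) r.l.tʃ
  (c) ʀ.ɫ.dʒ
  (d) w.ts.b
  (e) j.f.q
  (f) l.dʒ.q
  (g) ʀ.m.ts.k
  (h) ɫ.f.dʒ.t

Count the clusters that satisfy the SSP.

8

(a) sonority 4-3-2: well-formed.
(b) sonority 6-5-2: well-formed.
(c) sonority 6-5-2: well-formed.
(d) sonority 7-2-1: well-formed.
(e) sonority 7-3-1: well-formed.
(f) sonority 5-2-1: well-formed.
(g) sonority 6-4-2-1: well-formed.
(h) sonority 5-3-2-1: well-formed.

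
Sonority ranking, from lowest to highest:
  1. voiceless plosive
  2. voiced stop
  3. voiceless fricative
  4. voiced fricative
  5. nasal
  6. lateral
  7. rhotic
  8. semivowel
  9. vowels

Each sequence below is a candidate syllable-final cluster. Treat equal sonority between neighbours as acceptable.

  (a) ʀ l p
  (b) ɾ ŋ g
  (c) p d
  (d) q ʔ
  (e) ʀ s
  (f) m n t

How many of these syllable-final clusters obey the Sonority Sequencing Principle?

5

(a) 7-6-1 → obeys
(b) 7-5-2 → obeys
(c) 1-2 → violates
(d) 1-1 → obeys
(e) 7-3 → obeys
(f) 5-5-1 → obeys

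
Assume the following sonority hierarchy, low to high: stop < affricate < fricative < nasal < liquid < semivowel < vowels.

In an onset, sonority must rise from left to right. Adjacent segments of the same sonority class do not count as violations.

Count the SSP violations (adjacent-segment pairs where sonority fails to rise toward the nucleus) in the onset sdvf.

1

/s/ is a fricative (sonority 3).
/d/ is a stop (sonority 1).
/v/ is a fricative (sonority 3).
/f/ is a fricative (sonority 3).
/s/→/d/: 3→1 (does not rise) — violation.
/d/→/v/: 1→3 (rises) — ok.
/v/→/f/: 3→3 (plateau, allowed) — ok.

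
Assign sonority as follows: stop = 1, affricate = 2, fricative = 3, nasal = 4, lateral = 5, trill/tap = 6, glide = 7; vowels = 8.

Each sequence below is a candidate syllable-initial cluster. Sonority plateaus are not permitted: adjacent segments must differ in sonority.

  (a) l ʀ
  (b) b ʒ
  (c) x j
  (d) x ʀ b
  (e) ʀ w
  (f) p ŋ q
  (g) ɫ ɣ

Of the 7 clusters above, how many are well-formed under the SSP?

4

(a) 5-6 → obeys
(b) 1-3 → obeys
(c) 3-7 → obeys
(d) 3-6-1 → violates
(e) 6-7 → obeys
(f) 1-4-1 → violates
(g) 5-3 → violates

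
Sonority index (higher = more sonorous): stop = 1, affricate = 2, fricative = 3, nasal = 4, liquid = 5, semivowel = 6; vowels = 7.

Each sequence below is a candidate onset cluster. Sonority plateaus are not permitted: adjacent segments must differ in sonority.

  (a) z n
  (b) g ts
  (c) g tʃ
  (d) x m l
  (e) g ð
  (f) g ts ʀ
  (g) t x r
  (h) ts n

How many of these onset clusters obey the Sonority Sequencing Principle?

(a) 3-4 → obeys
(b) 1-2 → obeys
(c) 1-2 → obeys
(d) 3-4-5 → obeys
(e) 1-3 → obeys
(f) 1-2-5 → obeys
(g) 1-3-5 → obeys
(h) 2-4 → obeys

8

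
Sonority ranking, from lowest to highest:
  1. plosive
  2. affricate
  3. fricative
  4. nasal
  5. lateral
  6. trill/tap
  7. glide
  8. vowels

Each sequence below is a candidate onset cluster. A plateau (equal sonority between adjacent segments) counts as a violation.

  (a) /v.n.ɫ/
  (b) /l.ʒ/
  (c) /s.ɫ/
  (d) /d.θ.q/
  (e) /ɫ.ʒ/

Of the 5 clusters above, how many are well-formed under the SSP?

(a) /v.n.ɫ/: profile 3-4-5 — obeys.
(b) /l.ʒ/: profile 5-3 — violates.
(c) /s.ɫ/: profile 3-5 — obeys.
(d) /d.θ.q/: profile 1-3-1 — violates.
(e) /ɫ.ʒ/: profile 5-3 — violates.

2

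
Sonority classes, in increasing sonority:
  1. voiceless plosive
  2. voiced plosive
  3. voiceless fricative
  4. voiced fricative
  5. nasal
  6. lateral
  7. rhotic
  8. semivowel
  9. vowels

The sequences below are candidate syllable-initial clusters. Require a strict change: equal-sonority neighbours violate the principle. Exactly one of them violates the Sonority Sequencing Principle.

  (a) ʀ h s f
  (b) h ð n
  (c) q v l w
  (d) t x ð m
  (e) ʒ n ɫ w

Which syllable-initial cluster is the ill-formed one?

a

(a) ʀ h s f: profile 7-3-3-3 — violates.
(b) h ð n: profile 3-4-5 — obeys.
(c) q v l w: profile 1-4-6-8 — obeys.
(d) t x ð m: profile 1-3-4-5 — obeys.
(e) ʒ n ɫ w: profile 4-5-6-8 — obeys.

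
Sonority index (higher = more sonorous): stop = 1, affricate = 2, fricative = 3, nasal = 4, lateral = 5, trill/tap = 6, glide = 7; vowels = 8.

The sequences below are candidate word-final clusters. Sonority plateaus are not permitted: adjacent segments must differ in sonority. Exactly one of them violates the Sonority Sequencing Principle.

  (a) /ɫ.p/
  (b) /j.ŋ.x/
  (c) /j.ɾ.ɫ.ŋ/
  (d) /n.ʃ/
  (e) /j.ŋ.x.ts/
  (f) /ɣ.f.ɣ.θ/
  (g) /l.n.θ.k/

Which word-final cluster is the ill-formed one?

(a) sonority 5-1: well-formed.
(b) sonority 7-4-3: well-formed.
(c) sonority 7-6-5-4: well-formed.
(d) sonority 4-3: well-formed.
(e) sonority 7-4-3-2: well-formed.
(f) sonority 3-3-3-3: ill-formed.
(g) sonority 5-4-3-1: well-formed.

f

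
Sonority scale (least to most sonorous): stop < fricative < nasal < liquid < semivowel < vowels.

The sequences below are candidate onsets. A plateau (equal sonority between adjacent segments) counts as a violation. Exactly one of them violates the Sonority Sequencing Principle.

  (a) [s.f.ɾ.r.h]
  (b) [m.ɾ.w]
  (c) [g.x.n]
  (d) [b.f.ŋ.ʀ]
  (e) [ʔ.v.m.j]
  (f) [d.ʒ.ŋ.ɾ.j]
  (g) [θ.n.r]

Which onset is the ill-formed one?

a

(a) [s.f.ɾ.r.h]: profile 2-2-4-4-2 — violates.
(b) [m.ɾ.w]: profile 3-4-5 — obeys.
(c) [g.x.n]: profile 1-2-3 — obeys.
(d) [b.f.ŋ.ʀ]: profile 1-2-3-4 — obeys.
(e) [ʔ.v.m.j]: profile 1-2-3-5 — obeys.
(f) [d.ʒ.ŋ.ɾ.j]: profile 1-2-3-4-5 — obeys.
(g) [θ.n.r]: profile 2-3-4 — obeys.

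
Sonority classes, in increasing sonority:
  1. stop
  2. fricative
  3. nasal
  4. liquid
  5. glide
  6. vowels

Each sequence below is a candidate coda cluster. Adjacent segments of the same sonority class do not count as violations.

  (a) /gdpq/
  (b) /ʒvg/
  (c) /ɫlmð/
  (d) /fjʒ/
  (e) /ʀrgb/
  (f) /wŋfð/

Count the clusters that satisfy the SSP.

(a) sonority 1-1-1-1: well-formed.
(b) sonority 2-2-1: well-formed.
(c) sonority 4-4-3-2: well-formed.
(d) sonority 2-5-2: ill-formed.
(e) sonority 4-4-1-1: well-formed.
(f) sonority 5-3-2-2: well-formed.

5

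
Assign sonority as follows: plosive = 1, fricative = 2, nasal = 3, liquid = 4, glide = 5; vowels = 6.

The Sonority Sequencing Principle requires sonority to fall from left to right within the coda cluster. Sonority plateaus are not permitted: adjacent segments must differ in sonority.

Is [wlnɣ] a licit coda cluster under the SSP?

/w/ — glide, sonority 5.
/l/ — liquid, sonority 4.
/n/ — nasal, sonority 3.
/ɣ/ — fricative, sonority 2.
The profile 5-4-3-2 strictly falls, so the coda cluster satisfies the SSP.

yes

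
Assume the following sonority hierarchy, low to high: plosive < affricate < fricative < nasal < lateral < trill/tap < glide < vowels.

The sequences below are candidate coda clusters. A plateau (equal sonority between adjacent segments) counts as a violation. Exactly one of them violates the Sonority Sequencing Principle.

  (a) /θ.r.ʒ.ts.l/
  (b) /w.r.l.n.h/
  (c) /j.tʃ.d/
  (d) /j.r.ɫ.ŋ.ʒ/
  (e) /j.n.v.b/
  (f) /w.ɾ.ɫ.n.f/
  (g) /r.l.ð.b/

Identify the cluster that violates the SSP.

a

(a) sonority 3-6-3-2-5: ill-formed.
(b) sonority 7-6-5-4-3: well-formed.
(c) sonority 7-2-1: well-formed.
(d) sonority 7-6-5-4-3: well-formed.
(e) sonority 7-4-3-1: well-formed.
(f) sonority 7-6-5-4-3: well-formed.
(g) sonority 6-5-3-1: well-formed.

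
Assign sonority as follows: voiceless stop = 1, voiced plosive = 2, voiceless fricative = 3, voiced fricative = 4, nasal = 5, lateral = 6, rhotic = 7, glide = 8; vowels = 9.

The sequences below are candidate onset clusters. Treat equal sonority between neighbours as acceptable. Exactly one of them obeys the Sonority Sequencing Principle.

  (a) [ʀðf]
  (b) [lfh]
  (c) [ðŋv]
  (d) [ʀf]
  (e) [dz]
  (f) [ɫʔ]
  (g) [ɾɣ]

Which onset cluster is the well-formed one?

(a) sonority 7-4-3: ill-formed.
(b) sonority 6-3-3: ill-formed.
(c) sonority 4-5-4: ill-formed.
(d) sonority 7-3: ill-formed.
(e) sonority 2-4: well-formed.
(f) sonority 6-1: ill-formed.
(g) sonority 7-4: ill-formed.

e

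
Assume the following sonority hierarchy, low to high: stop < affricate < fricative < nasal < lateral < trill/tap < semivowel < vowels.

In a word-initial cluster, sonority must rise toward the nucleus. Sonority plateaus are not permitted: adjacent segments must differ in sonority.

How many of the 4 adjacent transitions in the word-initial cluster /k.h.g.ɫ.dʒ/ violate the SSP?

/k/: stop = 1.
/h/: fricative = 3.
/g/: stop = 1.
/ɫ/: lateral = 5.
/dʒ/: affricate = 2.
/k/→/h/: 1→3 (rises) — ok.
/h/→/g/: 3→1 (does not rise) — violation.
/g/→/ɫ/: 1→5 (rises) — ok.
/ɫ/→/dʒ/: 5→2 (does not rise) — violation.

2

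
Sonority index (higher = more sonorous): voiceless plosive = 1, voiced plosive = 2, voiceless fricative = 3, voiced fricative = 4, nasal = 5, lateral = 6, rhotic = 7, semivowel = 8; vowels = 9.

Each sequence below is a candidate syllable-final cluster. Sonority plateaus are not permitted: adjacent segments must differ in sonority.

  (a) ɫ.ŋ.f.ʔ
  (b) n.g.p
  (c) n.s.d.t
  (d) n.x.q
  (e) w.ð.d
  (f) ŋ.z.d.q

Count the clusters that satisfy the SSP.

(a) sonority 6-5-3-1: well-formed.
(b) sonority 5-2-1: well-formed.
(c) sonority 5-3-2-1: well-formed.
(d) sonority 5-3-1: well-formed.
(e) sonority 8-4-2: well-formed.
(f) sonority 5-4-2-1: well-formed.

6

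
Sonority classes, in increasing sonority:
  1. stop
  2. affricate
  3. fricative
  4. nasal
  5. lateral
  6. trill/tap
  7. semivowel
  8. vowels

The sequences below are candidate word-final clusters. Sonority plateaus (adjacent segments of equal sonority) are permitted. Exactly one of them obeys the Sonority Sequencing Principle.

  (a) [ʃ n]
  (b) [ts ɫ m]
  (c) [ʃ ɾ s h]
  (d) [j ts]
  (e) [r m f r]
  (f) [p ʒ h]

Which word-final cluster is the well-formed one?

(a) [ʃ n]: profile 3-4 — violates.
(b) [ts ɫ m]: profile 2-5-4 — violates.
(c) [ʃ ɾ s h]: profile 3-6-3-3 — violates.
(d) [j ts]: profile 7-2 — obeys.
(e) [r m f r]: profile 6-4-3-6 — violates.
(f) [p ʒ h]: profile 1-3-3 — violates.

d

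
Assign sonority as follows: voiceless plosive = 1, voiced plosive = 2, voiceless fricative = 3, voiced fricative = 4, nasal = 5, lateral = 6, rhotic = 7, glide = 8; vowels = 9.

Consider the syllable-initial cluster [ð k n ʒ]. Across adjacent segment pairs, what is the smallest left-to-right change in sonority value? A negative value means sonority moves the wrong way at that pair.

/ð/ — voiced fricative, sonority 4.
/k/ — voiceless plosive, sonority 1.
/n/ — nasal, sonority 5.
/ʒ/ — voiced fricative, sonority 4.
/ð/→/k/: change -3.
/k/→/n/: change +4.
/n/→/ʒ/: change -1.
Minimum = -3.

-3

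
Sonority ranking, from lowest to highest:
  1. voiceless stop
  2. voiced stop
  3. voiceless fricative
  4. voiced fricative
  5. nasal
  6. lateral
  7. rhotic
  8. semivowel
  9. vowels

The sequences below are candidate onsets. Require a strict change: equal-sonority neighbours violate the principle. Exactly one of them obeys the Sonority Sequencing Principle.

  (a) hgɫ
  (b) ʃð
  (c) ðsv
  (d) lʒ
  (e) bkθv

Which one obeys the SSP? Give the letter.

b

(a) sonority 3-2-6: ill-formed.
(b) sonority 3-4: well-formed.
(c) sonority 4-3-4: ill-formed.
(d) sonority 6-4: ill-formed.
(e) sonority 2-1-3-4: ill-formed.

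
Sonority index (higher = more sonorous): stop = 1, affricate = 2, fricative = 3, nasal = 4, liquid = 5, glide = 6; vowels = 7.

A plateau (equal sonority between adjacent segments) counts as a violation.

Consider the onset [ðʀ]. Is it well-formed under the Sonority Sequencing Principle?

yes

/ð/: fricative = 3.
/ʀ/: liquid = 5.
The profile 3-5 strictly rises, so the onset satisfies the SSP.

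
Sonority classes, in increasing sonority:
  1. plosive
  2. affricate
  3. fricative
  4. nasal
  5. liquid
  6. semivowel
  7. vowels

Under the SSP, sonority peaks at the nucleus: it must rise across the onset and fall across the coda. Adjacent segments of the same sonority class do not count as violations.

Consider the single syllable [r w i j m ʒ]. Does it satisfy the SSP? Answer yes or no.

Onset: /r/ is a liquid (sonority 5), /w/ is a semivowel (sonority 6); then the nucleus /i/ (sonority 7).
Onset profile 5-6-7 — rises to the nucleus.
Coda: /j/ is a semivowel (sonority 6), /m/ is a nasal (sonority 4), /ʒ/ is a fricative (sonority 3).
Coda profile 7-6-4-3 — falls from the nucleus.

yes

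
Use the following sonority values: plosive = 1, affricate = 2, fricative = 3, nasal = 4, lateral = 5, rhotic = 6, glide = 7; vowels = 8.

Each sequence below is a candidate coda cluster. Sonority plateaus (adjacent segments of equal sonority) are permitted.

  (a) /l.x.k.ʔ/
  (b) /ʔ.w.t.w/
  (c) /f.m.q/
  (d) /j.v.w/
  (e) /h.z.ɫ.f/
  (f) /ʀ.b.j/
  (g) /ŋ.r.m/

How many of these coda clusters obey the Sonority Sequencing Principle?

1

(a) /l.x.k.ʔ/: profile 5-3-1-1 — obeys.
(b) /ʔ.w.t.w/: profile 1-7-1-7 — violates.
(c) /f.m.q/: profile 3-4-1 — violates.
(d) /j.v.w/: profile 7-3-7 — violates.
(e) /h.z.ɫ.f/: profile 3-3-5-3 — violates.
(f) /ʀ.b.j/: profile 6-1-7 — violates.
(g) /ŋ.r.m/: profile 4-6-4 — violates.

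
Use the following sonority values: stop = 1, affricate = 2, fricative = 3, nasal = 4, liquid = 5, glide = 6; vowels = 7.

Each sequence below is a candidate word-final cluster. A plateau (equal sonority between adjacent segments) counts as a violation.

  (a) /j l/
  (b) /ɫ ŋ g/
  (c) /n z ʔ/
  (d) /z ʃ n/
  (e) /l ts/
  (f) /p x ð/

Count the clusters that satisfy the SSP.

4

(a) sonority 6-5: well-formed.
(b) sonority 5-4-1: well-formed.
(c) sonority 4-3-1: well-formed.
(d) sonority 3-3-4: ill-formed.
(e) sonority 5-2: well-formed.
(f) sonority 1-3-3: ill-formed.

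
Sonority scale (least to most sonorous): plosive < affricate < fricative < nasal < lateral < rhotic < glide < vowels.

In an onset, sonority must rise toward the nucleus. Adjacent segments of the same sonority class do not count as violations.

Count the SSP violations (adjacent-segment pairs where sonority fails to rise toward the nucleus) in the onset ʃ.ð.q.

1

/ʃ/ is a fricative (sonority 3).
/ð/ is a fricative (sonority 3).
/q/ is a plosive (sonority 1).
/ʃ/→/ð/: 3→3 (plateau, allowed) — ok.
/ð/→/q/: 3→1 (does not rise) — violation.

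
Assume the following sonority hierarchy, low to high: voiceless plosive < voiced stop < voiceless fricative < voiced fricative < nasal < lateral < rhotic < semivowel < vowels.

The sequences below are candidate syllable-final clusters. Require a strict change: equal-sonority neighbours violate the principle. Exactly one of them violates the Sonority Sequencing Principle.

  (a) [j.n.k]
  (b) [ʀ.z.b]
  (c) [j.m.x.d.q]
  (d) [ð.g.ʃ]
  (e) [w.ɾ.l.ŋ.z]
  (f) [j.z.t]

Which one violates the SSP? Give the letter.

(a) sonority 8-5-1: well-formed.
(b) sonority 7-4-2: well-formed.
(c) sonority 8-5-3-2-1: well-formed.
(d) sonority 4-2-3: ill-formed.
(e) sonority 8-7-6-5-4: well-formed.
(f) sonority 8-4-1: well-formed.

d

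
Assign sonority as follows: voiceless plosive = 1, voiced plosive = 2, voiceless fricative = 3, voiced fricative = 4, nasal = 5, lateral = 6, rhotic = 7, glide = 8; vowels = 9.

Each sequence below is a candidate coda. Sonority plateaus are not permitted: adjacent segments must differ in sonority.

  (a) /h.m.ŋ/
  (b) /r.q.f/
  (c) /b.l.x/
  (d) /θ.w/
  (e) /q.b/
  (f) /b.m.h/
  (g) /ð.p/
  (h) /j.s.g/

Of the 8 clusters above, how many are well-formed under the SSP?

2

(a) 3-5-5 → violates
(b) 7-1-3 → violates
(c) 2-6-3 → violates
(d) 3-8 → violates
(e) 1-2 → violates
(f) 2-5-3 → violates
(g) 4-1 → obeys
(h) 8-3-2 → obeys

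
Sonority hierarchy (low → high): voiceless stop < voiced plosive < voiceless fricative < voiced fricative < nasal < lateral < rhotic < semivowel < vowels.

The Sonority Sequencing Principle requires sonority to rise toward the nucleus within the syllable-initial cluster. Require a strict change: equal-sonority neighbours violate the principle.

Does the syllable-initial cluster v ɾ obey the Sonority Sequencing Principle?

/v/ is a voiced fricative (sonority 4).
/ɾ/ is a rhotic (sonority 7).
The profile 4-7 strictly rises, so the syllable-initial cluster satisfies the SSP.

yes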